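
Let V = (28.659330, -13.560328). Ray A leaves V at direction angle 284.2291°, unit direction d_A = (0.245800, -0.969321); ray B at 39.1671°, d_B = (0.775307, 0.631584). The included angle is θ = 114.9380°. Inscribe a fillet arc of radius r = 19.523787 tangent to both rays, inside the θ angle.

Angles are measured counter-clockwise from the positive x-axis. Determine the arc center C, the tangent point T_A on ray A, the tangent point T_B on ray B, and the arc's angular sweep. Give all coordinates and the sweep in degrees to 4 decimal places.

bisector direction at 341.6981° = (0.949415,-0.314024)
center distance |VC| = r/sin(θ/2) = 19.523787/sin(57.4690°) = 23.157126
C = V + |VC|·bis = (50.6451,-20.8322)
T_A = V + ((C−V)·d_A)·d_A = V + 12.4529·d_A = (31.7202,-25.6312)
T_B = V + ((C−V)·d_B)·d_B = V + 12.4529·d_B = (38.3141,-5.6953)
sweep = 180° − θ = 65.0620°

center=(50.6451,-20.8322) T_A=(31.7202,-25.6312) T_B=(38.3141,-5.6953) sweep=65.0620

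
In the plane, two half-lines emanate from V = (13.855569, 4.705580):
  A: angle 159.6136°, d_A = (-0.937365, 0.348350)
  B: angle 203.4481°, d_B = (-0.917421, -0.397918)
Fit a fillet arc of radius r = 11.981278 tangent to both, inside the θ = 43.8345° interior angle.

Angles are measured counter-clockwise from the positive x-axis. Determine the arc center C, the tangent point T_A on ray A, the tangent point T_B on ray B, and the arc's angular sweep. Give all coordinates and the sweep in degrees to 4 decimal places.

bisector direction at 181.5309° = (-0.999643,-0.026715)
center distance |VC| = r/sin(θ/2) = 11.981278/sin(21.9172°) = 32.098403
C = V + |VC|·bis = (-18.2314,3.8481)
T_A = V + ((C−V)·d_A)·d_A = V + 29.7785·d_A = (-14.0577,15.0789)
T_B = V + ((C−V)·d_B)·d_B = V + 29.7785·d_B = (-13.4638,-7.1438)
sweep = 180° − θ = 136.1655°

center=(-18.2314,3.8481) T_A=(-14.0577,15.0789) T_B=(-13.4638,-7.1438) sweep=136.1655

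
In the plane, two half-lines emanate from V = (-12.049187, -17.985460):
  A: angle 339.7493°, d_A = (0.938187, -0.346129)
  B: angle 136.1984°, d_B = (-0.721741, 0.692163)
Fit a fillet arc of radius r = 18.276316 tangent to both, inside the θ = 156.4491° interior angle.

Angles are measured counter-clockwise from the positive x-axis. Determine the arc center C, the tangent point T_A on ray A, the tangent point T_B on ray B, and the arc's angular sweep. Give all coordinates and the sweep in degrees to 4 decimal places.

bisector direction at 57.9739° = (0.530306,0.847806)
center distance |VC| = r/sin(θ/2) = 18.276316/sin(78.2245°) = 18.669211
C = V + |VC|·bis = (-2.1488,-2.1576)
T_A = V + ((C−V)·d_A)·d_A = V + 3.8099·d_A = (-8.4747,-19.3042)
T_B = V + ((C−V)·d_B)·d_B = V + 3.8099·d_B = (-14.7990,-15.3484)
sweep = 180° − θ = 23.5509°

center=(-2.1488,-2.1576) T_A=(-8.4747,-19.3042) T_B=(-14.7990,-15.3484) sweep=23.5509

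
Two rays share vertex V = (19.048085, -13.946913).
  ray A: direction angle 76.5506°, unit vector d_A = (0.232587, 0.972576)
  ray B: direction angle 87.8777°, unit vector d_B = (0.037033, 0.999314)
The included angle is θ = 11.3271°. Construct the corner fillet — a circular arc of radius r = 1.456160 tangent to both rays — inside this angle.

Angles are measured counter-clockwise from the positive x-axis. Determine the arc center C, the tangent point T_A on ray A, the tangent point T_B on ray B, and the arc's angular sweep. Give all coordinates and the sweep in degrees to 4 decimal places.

center=(21.0470,0.6724) T_A=(22.4632,0.3338) T_B=(19.5918,0.7264) sweep=168.6729

bisector direction at 82.2142° = (0.135471,0.990781)
center distance |VC| = r/sin(θ/2) = 1.456160/sin(5.6635°) = 14.755382
C = V + |VC|·bis = (21.0470,0.6724)
T_A = V + ((C−V)·d_A)·d_A = V + 14.6834·d_A = (22.4632,0.3338)
T_B = V + ((C−V)·d_B)·d_B = V + 14.6834·d_B = (19.5918,0.7264)
sweep = 180° − θ = 168.6729°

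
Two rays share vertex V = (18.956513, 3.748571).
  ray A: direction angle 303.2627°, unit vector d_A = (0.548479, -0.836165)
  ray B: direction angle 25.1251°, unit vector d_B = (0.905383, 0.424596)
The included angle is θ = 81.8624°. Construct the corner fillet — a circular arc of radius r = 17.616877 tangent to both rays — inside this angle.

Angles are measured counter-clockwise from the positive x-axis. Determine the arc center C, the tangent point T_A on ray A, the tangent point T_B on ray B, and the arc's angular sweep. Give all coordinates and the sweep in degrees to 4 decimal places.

center=(44.8295,-3.5757) T_A=(30.0989,-13.2382) T_B=(37.3495,12.3743) sweep=98.1376

bisector direction at 344.1939° = (0.962189,-0.272383)
center distance |VC| = r/sin(θ/2) = 17.616877/sin(40.9312°) = 26.889743
C = V + |VC|·bis = (44.8295,-3.5757)
T_A = V + ((C−V)·d_A)·d_A = V + 20.3151·d_A = (30.0989,-13.2382)
T_B = V + ((C−V)·d_B)·d_B = V + 20.3151·d_B = (37.3495,12.3743)
sweep = 180° − θ = 98.1376°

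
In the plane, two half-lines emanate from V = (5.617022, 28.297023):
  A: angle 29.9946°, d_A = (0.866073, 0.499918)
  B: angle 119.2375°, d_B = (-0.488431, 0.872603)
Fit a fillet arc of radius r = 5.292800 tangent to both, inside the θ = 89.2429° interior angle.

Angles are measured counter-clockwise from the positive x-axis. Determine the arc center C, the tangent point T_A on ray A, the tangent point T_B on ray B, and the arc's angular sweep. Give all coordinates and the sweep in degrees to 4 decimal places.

bisector direction at 74.6161° = (0.265286,0.964170)
center distance |VC| = r/sin(θ/2) = 5.292800/sin(44.6215°) = 7.535098
C = V + |VC|·bis = (7.6160,35.5621)
T_A = V + ((C−V)·d_A)·d_A = V + 5.3632·d_A = (10.2619,30.9782)
T_B = V + ((C−V)·d_B)·d_B = V + 5.3632·d_B = (2.9975,32.9770)
sweep = 180° − θ = 90.7571°

center=(7.6160,35.5621) T_A=(10.2619,30.9782) T_B=(2.9975,32.9770) sweep=90.7571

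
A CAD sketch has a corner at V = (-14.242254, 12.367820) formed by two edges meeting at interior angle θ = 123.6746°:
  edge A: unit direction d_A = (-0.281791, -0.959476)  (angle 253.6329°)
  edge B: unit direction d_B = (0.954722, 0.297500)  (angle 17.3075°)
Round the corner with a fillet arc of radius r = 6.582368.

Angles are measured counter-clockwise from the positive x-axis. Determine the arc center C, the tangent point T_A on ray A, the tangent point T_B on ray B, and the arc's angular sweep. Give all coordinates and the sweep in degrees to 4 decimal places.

bisector direction at 315.4702° = (0.712886,-0.701280)
center distance |VC| = r/sin(θ/2) = 6.582368/sin(61.8373°) = 7.466296
C = V + |VC|·bis = (-8.9196,7.1319)
T_A = V + ((C−V)·d_A)·d_A = V + 3.5239·d_A = (-15.2353,8.9867)
T_B = V + ((C−V)·d_B)·d_B = V + 3.5239·d_B = (-10.8779,13.4162)
sweep = 180° − θ = 56.3254°

center=(-8.9196,7.1319) T_A=(-15.2353,8.9867) T_B=(-10.8779,13.4162) sweep=56.3254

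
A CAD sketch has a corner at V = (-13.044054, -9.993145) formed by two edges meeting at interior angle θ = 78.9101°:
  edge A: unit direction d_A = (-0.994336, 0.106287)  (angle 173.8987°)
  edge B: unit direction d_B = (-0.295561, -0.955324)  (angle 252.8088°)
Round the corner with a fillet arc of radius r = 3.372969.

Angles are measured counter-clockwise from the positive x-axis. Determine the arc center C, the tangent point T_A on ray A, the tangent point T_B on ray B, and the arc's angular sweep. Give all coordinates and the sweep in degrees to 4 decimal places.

center=(-17.4776,-12.9114) T_A=(-17.1191,-9.5576) T_B=(-14.2553,-13.9083) sweep=101.0899

bisector direction at 213.3537° = (-0.835292,-0.549807)
center distance |VC| = r/sin(θ/2) = 3.372969/sin(39.4550°) = 5.307811
C = V + |VC|·bis = (-17.4776,-12.9114)
T_A = V + ((C−V)·d_A)·d_A = V + 4.0983·d_A = (-17.1191,-9.5576)
T_B = V + ((C−V)·d_B)·d_B = V + 4.0983·d_B = (-14.2553,-13.9083)
sweep = 180° − θ = 101.0899°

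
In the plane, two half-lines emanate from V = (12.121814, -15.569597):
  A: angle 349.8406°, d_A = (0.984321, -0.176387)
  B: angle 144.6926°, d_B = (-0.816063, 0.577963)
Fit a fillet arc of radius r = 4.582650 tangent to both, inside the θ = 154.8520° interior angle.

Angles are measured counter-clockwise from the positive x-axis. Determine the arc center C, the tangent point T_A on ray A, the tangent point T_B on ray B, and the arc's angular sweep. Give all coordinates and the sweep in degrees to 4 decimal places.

center=(13.9363,-11.2391) T_A=(13.1279,-15.7499) T_B=(11.2877,-14.9788) sweep=25.1480

bisector direction at 67.2666° = (0.386444,0.922313)
center distance |VC| = r/sin(θ/2) = 4.582650/sin(77.4260°) = 4.695263
C = V + |VC|·bis = (13.9363,-11.2391)
T_A = V + ((C−V)·d_A)·d_A = V + 1.0222·d_A = (13.1279,-15.7499)
T_B = V + ((C−V)·d_B)·d_B = V + 1.0222·d_B = (11.2877,-14.9788)
sweep = 180° − θ = 25.1480°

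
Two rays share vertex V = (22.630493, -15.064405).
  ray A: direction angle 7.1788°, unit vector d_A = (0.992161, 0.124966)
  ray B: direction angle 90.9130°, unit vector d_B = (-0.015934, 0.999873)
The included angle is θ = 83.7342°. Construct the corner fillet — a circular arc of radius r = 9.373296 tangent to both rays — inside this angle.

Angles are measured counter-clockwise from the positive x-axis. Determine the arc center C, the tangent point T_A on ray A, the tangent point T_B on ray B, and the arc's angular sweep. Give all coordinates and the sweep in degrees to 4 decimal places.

bisector direction at 49.0459° = (0.655454,0.755235)
center distance |VC| = r/sin(θ/2) = 9.373296/sin(41.8671°) = 14.044389
C = V + |VC|·bis = (31.8359,-4.4576)
T_A = V + ((C−V)·d_A)·d_A = V + 10.4588·d_A = (33.0073,-13.7574)
T_B = V + ((C−V)·d_B)·d_B = V + 10.4588·d_B = (22.4638,-4.6069)
sweep = 180° − θ = 96.2658°

center=(31.8359,-4.4576) T_A=(33.0073,-13.7574) T_B=(22.4638,-4.6069) sweep=96.2658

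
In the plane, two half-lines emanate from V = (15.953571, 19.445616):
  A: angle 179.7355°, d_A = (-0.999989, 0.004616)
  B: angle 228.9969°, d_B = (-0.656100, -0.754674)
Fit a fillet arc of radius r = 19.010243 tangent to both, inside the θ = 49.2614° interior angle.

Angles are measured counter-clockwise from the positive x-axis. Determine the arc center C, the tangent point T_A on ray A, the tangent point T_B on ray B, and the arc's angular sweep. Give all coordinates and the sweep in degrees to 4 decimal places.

center=(-25.5970,0.6270) T_A=(-25.5092,19.6370) T_B=(-11.2505,-11.8456) sweep=130.7386

bisector direction at 204.3662° = (-0.910927,-0.412567)
center distance |VC| = r/sin(θ/2) = 19.010243/sin(24.6307°) = 45.613499
C = V + |VC|·bis = (-25.5970,0.6270)
T_A = V + ((C−V)·d_A)·d_A = V + 41.4633·d_A = (-25.5092,19.6370)
T_B = V + ((C−V)·d_B)·d_B = V + 41.4633·d_B = (-11.2505,-11.8456)
sweep = 180° − θ = 130.7386°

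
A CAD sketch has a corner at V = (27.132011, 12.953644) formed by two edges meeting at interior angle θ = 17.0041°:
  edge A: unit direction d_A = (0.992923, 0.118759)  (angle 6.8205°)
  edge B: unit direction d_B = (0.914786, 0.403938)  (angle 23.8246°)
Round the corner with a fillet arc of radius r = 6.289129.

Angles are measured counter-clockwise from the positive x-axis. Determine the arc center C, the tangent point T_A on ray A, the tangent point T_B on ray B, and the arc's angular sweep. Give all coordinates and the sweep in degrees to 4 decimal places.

center=(68.1586,24.1946) T_A=(68.9055,17.9500) T_B=(65.6182,29.9478) sweep=162.9959

bisector direction at 15.3226° = (0.964453,0.264253)
center distance |VC| = r/sin(θ/2) = 6.289129/sin(8.5021°) = 42.538724
C = V + |VC|·bis = (68.1586,24.1946)
T_A = V + ((C−V)·d_A)·d_A = V + 42.0712·d_A = (68.9055,17.9500)
T_B = V + ((C−V)·d_B)·d_B = V + 42.0712·d_B = (65.6182,29.9478)
sweep = 180° − θ = 162.9959°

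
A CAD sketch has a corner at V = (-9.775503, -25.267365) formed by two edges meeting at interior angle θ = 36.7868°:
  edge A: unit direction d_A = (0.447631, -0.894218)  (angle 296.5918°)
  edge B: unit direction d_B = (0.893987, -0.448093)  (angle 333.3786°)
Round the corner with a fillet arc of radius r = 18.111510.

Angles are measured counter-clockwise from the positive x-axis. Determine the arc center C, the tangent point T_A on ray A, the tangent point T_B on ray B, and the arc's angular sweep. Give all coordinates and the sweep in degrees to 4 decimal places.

bisector direction at 314.9852° = (0.706924,-0.707289)
center distance |VC| = r/sin(θ/2) = 18.111510/sin(18.3934°) = 57.398509
C = V + |VC|·bis = (30.8009,-65.8647)
T_A = V + ((C−V)·d_A)·d_A = V + 54.4662·d_A = (14.6052,-73.9720)
T_B = V + ((C−V)·d_B)·d_B = V + 54.4662·d_B = (38.9165,-49.6733)
sweep = 180° − θ = 143.2132°

center=(30.8009,-65.8647) T_A=(14.6052,-73.9720) T_B=(38.9165,-49.6733) sweep=143.2132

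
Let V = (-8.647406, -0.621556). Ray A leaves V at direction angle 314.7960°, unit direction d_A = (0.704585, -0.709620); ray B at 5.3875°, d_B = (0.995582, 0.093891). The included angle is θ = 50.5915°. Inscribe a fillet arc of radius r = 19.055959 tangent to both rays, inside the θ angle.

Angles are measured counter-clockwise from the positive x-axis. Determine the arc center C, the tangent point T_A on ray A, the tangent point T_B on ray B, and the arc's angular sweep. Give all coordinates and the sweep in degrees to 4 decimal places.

bisector direction at 340.0917° = (0.940239,-0.340515)
center distance |VC| = r/sin(θ/2) = 19.055959/sin(25.2958°) = 44.597167
C = V + |VC|·bis = (33.2846,-15.8076)
T_A = V + ((C−V)·d_A)·d_A = V + 40.3209·d_A = (19.7621,-29.2341)
T_B = V + ((C−V)·d_B)·d_B = V + 40.3209·d_B = (31.4954,3.1642)
sweep = 180° − θ = 129.4085°

center=(33.2846,-15.8076) T_A=(19.7621,-29.2341) T_B=(31.4954,3.1642) sweep=129.4085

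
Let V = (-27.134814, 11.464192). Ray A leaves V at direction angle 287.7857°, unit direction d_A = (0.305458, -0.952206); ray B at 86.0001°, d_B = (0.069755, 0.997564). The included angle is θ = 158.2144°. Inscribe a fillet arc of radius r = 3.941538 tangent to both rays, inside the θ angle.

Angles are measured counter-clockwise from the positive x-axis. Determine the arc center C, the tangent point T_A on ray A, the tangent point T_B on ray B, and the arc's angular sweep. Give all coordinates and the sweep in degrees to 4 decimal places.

bisector direction at 6.8929° = (0.992772,0.120014)
center distance |VC| = r/sin(θ/2) = 3.941538/sin(79.1072°) = 4.013858
C = V + |VC|·bis = (-23.1500,11.9459)
T_A = V + ((C−V)·d_A)·d_A = V + 0.7585·d_A = (-26.9031,10.7419)
T_B = V + ((C−V)·d_B)·d_B = V + 0.7585·d_B = (-27.0819,12.2209)
sweep = 180° − θ = 21.7856°

center=(-23.1500,11.9459) T_A=(-26.9031,10.7419) T_B=(-27.0819,12.2209) sweep=21.7856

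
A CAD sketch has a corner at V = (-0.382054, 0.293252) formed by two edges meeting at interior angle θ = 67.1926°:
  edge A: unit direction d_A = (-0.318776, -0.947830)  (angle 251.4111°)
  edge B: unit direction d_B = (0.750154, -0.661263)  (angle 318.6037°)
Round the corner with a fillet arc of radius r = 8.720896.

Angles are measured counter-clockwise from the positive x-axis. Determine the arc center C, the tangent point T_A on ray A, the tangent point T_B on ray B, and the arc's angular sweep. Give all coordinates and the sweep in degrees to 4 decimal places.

center=(3.6990,-14.9297) T_A=(-4.5669,-12.1497) T_B=(9.4658,-8.3877) sweep=112.8074

bisector direction at 285.0074° = (0.258944,-0.965892)
center distance |VC| = r/sin(θ/2) = 8.720896/sin(33.5963°) = 15.760529
C = V + |VC|·bis = (3.6990,-14.9297)
T_A = V + ((C−V)·d_A)·d_A = V + 13.1278·d_A = (-4.5669,-12.1497)
T_B = V + ((C−V)·d_B)·d_B = V + 13.1278·d_B = (9.4658,-8.3877)
sweep = 180° − θ = 112.8074°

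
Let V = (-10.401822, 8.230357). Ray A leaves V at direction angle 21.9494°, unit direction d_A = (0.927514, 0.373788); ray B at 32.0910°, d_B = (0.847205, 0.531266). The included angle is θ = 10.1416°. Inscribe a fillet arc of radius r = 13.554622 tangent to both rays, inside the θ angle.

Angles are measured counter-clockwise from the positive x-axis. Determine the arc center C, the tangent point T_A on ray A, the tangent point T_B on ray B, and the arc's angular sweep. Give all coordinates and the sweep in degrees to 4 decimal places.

center=(126.2148,77.9007) T_A=(131.2813,65.3286) T_B=(119.0137,89.3842) sweep=169.8584

bisector direction at 27.0202° = (0.890846,0.454305)
center distance |VC| = r/sin(θ/2) = 13.554622/sin(5.0708°) = 153.355958
C = V + |VC|·bis = (126.2148,77.9007)
T_A = V + ((C−V)·d_A)·d_A = V + 152.7558·d_A = (131.2813,65.3286)
T_B = V + ((C−V)·d_B)·d_B = V + 152.7558·d_B = (119.0137,89.3842)
sweep = 180° − θ = 169.8584°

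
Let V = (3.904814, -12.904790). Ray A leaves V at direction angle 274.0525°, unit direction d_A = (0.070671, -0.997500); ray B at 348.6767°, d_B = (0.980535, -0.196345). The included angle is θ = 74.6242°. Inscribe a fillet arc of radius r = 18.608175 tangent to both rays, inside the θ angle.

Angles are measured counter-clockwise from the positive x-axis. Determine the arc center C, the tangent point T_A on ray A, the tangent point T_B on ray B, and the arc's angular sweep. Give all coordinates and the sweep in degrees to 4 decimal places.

bisector direction at 311.3646° = (0.660848,-0.750520)
center distance |VC| = r/sin(θ/2) = 18.608175/sin(37.3121°) = 30.698638
C = V + |VC|·bis = (24.1920,-35.9447)
T_A = V + ((C−V)·d_A)·d_A = V + 24.4160·d_A = (5.6303,-37.2598)
T_B = V + ((C−V)·d_B)·d_B = V + 24.4160·d_B = (27.8456,-17.6988)
sweep = 180° − θ = 105.3758°

center=(24.1920,-35.9447) T_A=(5.6303,-37.2598) T_B=(27.8456,-17.6988) sweep=105.3758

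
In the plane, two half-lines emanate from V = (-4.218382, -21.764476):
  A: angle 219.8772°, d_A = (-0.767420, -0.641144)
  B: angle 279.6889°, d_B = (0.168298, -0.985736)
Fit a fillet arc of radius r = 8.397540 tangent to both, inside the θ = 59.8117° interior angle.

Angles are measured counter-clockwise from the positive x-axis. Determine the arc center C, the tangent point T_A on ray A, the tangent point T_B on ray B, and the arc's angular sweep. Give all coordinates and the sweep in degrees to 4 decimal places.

center=(-10.0389,-37.5698) T_A=(-15.4230,-31.1254) T_B=(-1.7612,-36.1565) sweep=120.1883

bisector direction at 249.7830° = (-0.345576,-0.938391)
center distance |VC| = r/sin(θ/2) = 8.397540/sin(29.9059°) = 16.843041
C = V + |VC|·bis = (-10.0389,-37.5698)
T_A = V + ((C−V)·d_A)·d_A = V + 14.6003·d_A = (-15.4230,-31.1254)
T_B = V + ((C−V)·d_B)·d_B = V + 14.6003·d_B = (-1.7612,-36.1565)
sweep = 180° − θ = 120.1883°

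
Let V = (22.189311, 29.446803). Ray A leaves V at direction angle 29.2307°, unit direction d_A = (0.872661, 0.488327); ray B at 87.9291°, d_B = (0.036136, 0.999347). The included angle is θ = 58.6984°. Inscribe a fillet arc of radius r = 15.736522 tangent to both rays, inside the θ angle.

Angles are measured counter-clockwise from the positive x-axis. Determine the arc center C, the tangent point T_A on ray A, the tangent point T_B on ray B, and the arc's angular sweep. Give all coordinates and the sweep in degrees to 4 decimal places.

bisector direction at 58.5799° = (0.521309,0.853368)
center distance |VC| = r/sin(θ/2) = 15.736522/sin(29.3492°) = 32.106760
C = V + |VC|·bis = (38.9269,56.8457)
T_A = V + ((C−V)·d_A)·d_A = V + 27.9858·d_A = (46.6114,43.1130)
T_B = V + ((C−V)·d_B)·d_B = V + 27.9858·d_B = (23.2006,57.4143)
sweep = 180° − θ = 121.3016°

center=(38.9269,56.8457) T_A=(46.6114,43.1130) T_B=(23.2006,57.4143) sweep=121.3016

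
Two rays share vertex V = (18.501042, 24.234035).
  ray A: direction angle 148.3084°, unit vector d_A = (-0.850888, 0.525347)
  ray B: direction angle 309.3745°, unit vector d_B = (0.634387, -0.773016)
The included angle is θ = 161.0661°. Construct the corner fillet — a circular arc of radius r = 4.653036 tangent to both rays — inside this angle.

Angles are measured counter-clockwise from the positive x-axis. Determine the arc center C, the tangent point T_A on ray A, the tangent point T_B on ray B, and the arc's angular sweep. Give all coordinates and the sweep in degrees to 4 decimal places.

bisector direction at 228.8415° = (-0.658145,-0.752891)
center distance |VC| = r/sin(θ/2) = 4.653036/sin(80.5331°) = 4.717282
C = V + |VC|·bis = (15.3964,20.6824)
T_A = V + ((C−V)·d_A)·d_A = V + 0.7759·d_A = (17.8408,24.6416)
T_B = V + ((C−V)·d_B)·d_B = V + 0.7759·d_B = (18.9933,23.6343)
sweep = 180° − θ = 18.9339°

center=(15.3964,20.6824) T_A=(17.8408,24.6416) T_B=(18.9933,23.6343) sweep=18.9339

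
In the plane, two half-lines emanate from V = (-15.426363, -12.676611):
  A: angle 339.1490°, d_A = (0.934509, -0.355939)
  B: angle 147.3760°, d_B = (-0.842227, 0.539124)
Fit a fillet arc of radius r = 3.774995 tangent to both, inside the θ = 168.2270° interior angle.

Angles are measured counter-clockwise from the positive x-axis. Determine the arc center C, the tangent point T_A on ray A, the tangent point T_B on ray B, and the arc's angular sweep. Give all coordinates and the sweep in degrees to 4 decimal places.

bisector direction at 63.2625° = (0.449904,0.893077)
center distance |VC| = r/sin(θ/2) = 3.774995/sin(84.1135°) = 3.795006
C = V + |VC|·bis = (-13.7190,-9.2874)
T_A = V + ((C−V)·d_A)·d_A = V + 0.3892·d_A = (-15.0626,-12.8151)
T_B = V + ((C−V)·d_B)·d_B = V + 0.3892·d_B = (-15.7542,-12.4668)
sweep = 180° − θ = 11.7730°

center=(-13.7190,-9.2874) T_A=(-15.0626,-12.8151) T_B=(-15.7542,-12.4668) sweep=11.7730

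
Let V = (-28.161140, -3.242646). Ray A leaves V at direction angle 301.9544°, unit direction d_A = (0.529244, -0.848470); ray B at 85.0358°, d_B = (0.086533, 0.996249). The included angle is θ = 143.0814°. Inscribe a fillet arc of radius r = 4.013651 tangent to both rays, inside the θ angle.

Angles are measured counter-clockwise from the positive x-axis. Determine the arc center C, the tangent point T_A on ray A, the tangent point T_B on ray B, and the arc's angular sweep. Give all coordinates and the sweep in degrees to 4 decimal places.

center=(-24.0466,-2.2552) T_A=(-27.4521,-4.3794) T_B=(-28.0452,-1.9079) sweep=36.9186

bisector direction at 13.4951° = (0.972390,0.233362)
center distance |VC| = r/sin(θ/2) = 4.013651/sin(71.5407°) = 4.231359
C = V + |VC|·bis = (-24.0466,-2.2552)
T_A = V + ((C−V)·d_A)·d_A = V + 1.3398·d_A = (-27.4521,-4.3794)
T_B = V + ((C−V)·d_B)·d_B = V + 1.3398·d_B = (-28.0452,-1.9079)
sweep = 180° − θ = 36.9186°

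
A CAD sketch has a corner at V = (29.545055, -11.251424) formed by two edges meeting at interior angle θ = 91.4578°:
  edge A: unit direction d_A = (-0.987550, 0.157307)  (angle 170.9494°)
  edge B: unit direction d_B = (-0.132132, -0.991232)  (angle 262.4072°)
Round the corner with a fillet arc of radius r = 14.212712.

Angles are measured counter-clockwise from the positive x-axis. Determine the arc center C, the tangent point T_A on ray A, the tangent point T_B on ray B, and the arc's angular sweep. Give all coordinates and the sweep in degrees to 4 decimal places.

center=(13.6262,-23.1076) T_A=(15.8619,-9.0718) T_B=(27.7143,-24.9856) sweep=88.5422

bisector direction at 216.6783° = (-0.802002,-0.597321)
center distance |VC| = r/sin(θ/2) = 14.212712/sin(45.7289°) = 19.848911
C = V + |VC|·bis = (13.6262,-23.1076)
T_A = V + ((C−V)·d_A)·d_A = V + 13.8556·d_A = (15.8619,-9.0718)
T_B = V + ((C−V)·d_B)·d_B = V + 13.8556·d_B = (27.7143,-24.9856)
sweep = 180° − θ = 88.5422°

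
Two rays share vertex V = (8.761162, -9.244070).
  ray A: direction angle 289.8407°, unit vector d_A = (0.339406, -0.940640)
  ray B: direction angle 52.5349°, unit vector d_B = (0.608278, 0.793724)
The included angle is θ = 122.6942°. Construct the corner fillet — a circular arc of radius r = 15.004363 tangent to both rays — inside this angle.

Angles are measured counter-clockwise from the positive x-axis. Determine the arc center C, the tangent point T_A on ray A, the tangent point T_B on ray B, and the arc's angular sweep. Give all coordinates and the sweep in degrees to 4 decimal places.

center=(25.6575,-11.8634) T_A=(11.5438,-16.9560) T_B=(13.7482,-2.7366) sweep=57.3058

bisector direction at 351.1878° = (0.988196,-0.153196)
center distance |VC| = r/sin(θ/2) = 15.004363/sin(61.3471°) = 17.098197
C = V + |VC|·bis = (25.6575,-11.8634)
T_A = V + ((C−V)·d_A)·d_A = V + 8.1986·d_A = (11.5438,-16.9560)
T_B = V + ((C−V)·d_B)·d_B = V + 8.1986·d_B = (13.7482,-2.7366)
sweep = 180° − θ = 57.3058°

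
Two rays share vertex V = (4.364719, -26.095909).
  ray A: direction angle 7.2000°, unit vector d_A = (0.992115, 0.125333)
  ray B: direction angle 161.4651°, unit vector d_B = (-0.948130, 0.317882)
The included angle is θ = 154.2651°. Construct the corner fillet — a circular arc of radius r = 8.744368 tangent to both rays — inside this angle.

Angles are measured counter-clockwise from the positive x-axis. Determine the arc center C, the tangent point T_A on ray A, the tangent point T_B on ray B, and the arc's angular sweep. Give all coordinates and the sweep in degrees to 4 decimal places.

center=(5.2505,-17.1701) T_A=(6.3465,-25.8456) T_B=(2.4708,-25.4609) sweep=25.7349

bisector direction at 84.3325° = (0.098754,0.995112)
center distance |VC| = r/sin(θ/2) = 8.744368/sin(77.1325°) = 8.969614
C = V + |VC|·bis = (5.2505,-17.1701)
T_A = V + ((C−V)·d_A)·d_A = V + 1.9975·d_A = (6.3465,-25.8456)
T_B = V + ((C−V)·d_B)·d_B = V + 1.9975·d_B = (2.4708,-25.4609)
sweep = 180° − θ = 25.7349°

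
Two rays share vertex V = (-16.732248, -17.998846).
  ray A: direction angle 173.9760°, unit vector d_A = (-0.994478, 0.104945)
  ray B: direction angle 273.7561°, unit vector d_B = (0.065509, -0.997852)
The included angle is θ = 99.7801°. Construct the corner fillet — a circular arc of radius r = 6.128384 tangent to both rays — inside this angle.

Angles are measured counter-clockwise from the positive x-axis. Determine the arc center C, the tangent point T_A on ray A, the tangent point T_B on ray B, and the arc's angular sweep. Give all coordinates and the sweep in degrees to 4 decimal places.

center=(-22.5093,-23.5516) T_A=(-21.8661,-17.4571) T_B=(-16.3941,-23.1502) sweep=80.2199

bisector direction at 223.8661° = (-0.720962,-0.692975)
center distance |VC| = r/sin(θ/2) = 6.128384/sin(49.8901°) = 8.012955
C = V + |VC|·bis = (-22.5093,-23.5516)
T_A = V + ((C−V)·d_A)·d_A = V + 5.1624·d_A = (-21.8661,-17.4571)
T_B = V + ((C−V)·d_B)·d_B = V + 5.1624·d_B = (-16.3941,-23.1502)
sweep = 180° − θ = 80.2199°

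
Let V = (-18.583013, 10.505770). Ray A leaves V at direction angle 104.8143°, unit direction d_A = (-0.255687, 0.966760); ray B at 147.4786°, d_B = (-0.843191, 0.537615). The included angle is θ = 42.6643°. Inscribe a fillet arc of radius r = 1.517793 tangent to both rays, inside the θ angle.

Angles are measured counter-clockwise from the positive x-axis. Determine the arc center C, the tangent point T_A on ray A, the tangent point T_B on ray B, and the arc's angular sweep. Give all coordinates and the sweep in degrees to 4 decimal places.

center=(-21.0441,13.8750) T_A=(-19.5767,14.2631) T_B=(-21.8601,12.5952) sweep=137.3357

bisector direction at 126.1465° = (-0.589851,0.807512)
center distance |VC| = r/sin(θ/2) = 1.517793/sin(21.3321°) = 4.172352
C = V + |VC|·bis = (-21.0441,13.8750)
T_A = V + ((C−V)·d_A)·d_A = V + 3.8865·d_A = (-19.5767,14.2631)
T_B = V + ((C−V)·d_B)·d_B = V + 3.8865·d_B = (-21.8601,12.5952)
sweep = 180° − θ = 137.3357°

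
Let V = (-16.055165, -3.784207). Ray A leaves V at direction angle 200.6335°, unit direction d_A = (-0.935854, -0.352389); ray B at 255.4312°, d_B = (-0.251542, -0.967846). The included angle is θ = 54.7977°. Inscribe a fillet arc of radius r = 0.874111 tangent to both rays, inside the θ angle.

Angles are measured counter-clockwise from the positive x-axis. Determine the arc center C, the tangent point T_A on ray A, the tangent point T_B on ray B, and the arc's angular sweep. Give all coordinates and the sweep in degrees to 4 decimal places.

center=(-17.3254,-5.1965) T_A=(-17.6334,-4.3785) T_B=(-16.4794,-5.4164) sweep=125.2023

bisector direction at 228.0324° = (-0.668711,-0.743523)
center distance |VC| = r/sin(θ/2) = 0.874111/sin(27.3988°) = 1.899490
C = V + |VC|·bis = (-17.3254,-5.1965)
T_A = V + ((C−V)·d_A)·d_A = V + 1.6864·d_A = (-17.6334,-4.3785)
T_B = V + ((C−V)·d_B)·d_B = V + 1.6864·d_B = (-16.4794,-5.4164)
sweep = 180° − θ = 125.2023°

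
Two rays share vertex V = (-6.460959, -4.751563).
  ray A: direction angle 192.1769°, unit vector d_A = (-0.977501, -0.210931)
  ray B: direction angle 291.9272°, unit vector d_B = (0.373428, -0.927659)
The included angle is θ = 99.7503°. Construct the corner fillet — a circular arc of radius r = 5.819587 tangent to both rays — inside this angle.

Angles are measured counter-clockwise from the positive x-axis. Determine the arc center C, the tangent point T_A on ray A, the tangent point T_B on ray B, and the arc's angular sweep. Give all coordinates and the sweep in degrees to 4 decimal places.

bisector direction at 242.0520° = (-0.468669,-0.883374)
center distance |VC| = r/sin(θ/2) = 5.819587/sin(49.8751°) = 7.610865
C = V + |VC|·bis = (-10.0279,-11.4748)
T_A = V + ((C−V)·d_A)·d_A = V + 4.9049·d_A = (-11.2555,-5.7861)
T_B = V + ((C−V)·d_B)·d_B = V + 4.9049·d_B = (-4.6293,-9.3016)
sweep = 180° − θ = 80.2497°

center=(-10.0279,-11.4748) T_A=(-11.2555,-5.7861) T_B=(-4.6293,-9.3016) sweep=80.2497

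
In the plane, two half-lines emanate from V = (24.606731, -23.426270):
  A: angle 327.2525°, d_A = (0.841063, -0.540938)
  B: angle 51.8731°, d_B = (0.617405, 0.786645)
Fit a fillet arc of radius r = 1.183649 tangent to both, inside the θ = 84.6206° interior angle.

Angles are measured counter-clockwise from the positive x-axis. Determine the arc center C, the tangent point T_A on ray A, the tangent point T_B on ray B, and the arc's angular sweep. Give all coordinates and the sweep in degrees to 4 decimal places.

center=(26.3407,-23.1342) T_A=(25.7004,-24.1297) T_B=(25.4096,-22.4034) sweep=95.3794

bisector direction at 9.5628° = (0.986104,0.166129)
center distance |VC| = r/sin(θ/2) = 1.183649/sin(42.3103°) = 1.758385
C = V + |VC|·bis = (26.3407,-23.1342)
T_A = V + ((C−V)·d_A)·d_A = V + 1.3003·d_A = (25.7004,-24.1297)
T_B = V + ((C−V)·d_B)·d_B = V + 1.3003·d_B = (25.4096,-22.4034)
sweep = 180° − θ = 95.3794°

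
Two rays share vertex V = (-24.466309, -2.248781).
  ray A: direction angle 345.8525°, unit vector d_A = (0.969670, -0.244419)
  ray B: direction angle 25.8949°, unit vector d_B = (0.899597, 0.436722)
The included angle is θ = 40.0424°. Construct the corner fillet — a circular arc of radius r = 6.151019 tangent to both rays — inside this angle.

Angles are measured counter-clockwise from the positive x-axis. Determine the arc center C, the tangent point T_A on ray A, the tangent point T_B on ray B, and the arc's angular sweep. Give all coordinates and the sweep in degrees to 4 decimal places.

center=(-6.5945,-0.4102) T_A=(-8.0979,-6.3747) T_B=(-9.2808,5.1232) sweep=139.9576

bisector direction at 5.8737° = (0.994750,0.102336)
center distance |VC| = r/sin(θ/2) = 6.151019/sin(20.0212°) = 17.966113
C = V + |VC|·bis = (-6.5945,-0.4102)
T_A = V + ((C−V)·d_A)·d_A = V + 16.8803·d_A = (-8.0979,-6.3747)
T_B = V + ((C−V)·d_B)·d_B = V + 16.8803·d_B = (-9.2808,5.1232)
sweep = 180° − θ = 139.9576°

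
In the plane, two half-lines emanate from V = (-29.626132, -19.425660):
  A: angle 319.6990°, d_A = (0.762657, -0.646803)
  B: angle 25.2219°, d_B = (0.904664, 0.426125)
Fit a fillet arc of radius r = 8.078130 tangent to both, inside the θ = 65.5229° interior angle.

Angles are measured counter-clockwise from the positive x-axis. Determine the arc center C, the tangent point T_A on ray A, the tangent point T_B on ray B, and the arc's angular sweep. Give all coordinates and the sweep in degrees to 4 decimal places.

center=(-14.8273,-21.3844) T_A=(-20.0522,-27.5452) T_B=(-18.2696,-14.0764) sweep=114.4771

bisector direction at 352.4605° = (0.991355,-0.131211)
center distance |VC| = r/sin(θ/2) = 8.078130/sin(32.7615°) = 14.927915
C = V + |VC|·bis = (-14.8273,-21.3844)
T_A = V + ((C−V)·d_A)·d_A = V + 12.5533·d_A = (-20.0522,-27.5452)
T_B = V + ((C−V)·d_B)·d_B = V + 12.5533·d_B = (-18.2696,-14.0764)
sweep = 180° − θ = 114.4771°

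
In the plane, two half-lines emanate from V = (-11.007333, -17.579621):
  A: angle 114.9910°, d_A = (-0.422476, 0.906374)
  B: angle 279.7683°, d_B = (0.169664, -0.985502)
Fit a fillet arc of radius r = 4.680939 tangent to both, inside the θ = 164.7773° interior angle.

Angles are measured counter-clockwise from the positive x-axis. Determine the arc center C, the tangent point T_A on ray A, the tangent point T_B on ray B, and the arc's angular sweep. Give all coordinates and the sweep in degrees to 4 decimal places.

center=(-15.5143,-18.9903) T_A=(-11.2716,-17.0127) T_B=(-10.9012,-18.1961) sweep=15.2227

bisector direction at 197.3796° = (-0.954346,-0.298702)
center distance |VC| = r/sin(θ/2) = 4.680939/sin(82.3886°) = 4.722548
C = V + |VC|·bis = (-15.5143,-18.9903)
T_A = V + ((C−V)·d_A)·d_A = V + 0.6255·d_A = (-11.2716,-17.0127)
T_B = V + ((C−V)·d_B)·d_B = V + 0.6255·d_B = (-10.9012,-18.1961)
sweep = 180° − θ = 15.2227°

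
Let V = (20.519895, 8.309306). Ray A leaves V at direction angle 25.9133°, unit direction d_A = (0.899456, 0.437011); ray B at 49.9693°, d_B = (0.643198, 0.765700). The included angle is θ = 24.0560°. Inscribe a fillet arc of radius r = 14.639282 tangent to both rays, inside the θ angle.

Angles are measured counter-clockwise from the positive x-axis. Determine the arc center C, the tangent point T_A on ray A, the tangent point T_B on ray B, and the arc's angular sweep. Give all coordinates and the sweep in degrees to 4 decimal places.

bisector direction at 37.9413° = (0.788641,0.614854)
center distance |VC| = r/sin(θ/2) = 14.639282/sin(12.0280°) = 70.249554
C = V + |VC|·bis = (75.9216,51.5025)
T_A = V + ((C−V)·d_A)·d_A = V + 68.7073·d_A = (82.3191,38.3351)
T_B = V + ((C−V)·d_B)·d_B = V + 68.7073·d_B = (64.7123,60.9185)
sweep = 180° − θ = 155.9440°

center=(75.9216,51.5025) T_A=(82.3191,38.3351) T_B=(64.7123,60.9185) sweep=155.9440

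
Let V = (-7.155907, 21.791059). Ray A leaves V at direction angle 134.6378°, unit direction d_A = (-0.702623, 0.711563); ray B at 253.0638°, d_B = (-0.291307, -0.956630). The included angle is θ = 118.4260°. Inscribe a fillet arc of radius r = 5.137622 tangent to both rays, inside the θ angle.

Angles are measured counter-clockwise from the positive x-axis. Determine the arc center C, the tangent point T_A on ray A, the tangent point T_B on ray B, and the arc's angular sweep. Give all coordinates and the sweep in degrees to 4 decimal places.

bisector direction at 193.8508° = (-0.970922,-0.239394)
center distance |VC| = r/sin(θ/2) = 5.137622/sin(59.2130°) = 5.980404
C = V + |VC|·bis = (-12.9624,20.3594)
T_A = V + ((C−V)·d_A)·d_A = V + 3.0611·d_A = (-9.3067,23.9692)
T_B = V + ((C−V)·d_B)·d_B = V + 3.0611·d_B = (-8.0476,18.8628)
sweep = 180° − θ = 61.5740°

center=(-12.9624,20.3594) T_A=(-9.3067,23.9692) T_B=(-8.0476,18.8628) sweep=61.5740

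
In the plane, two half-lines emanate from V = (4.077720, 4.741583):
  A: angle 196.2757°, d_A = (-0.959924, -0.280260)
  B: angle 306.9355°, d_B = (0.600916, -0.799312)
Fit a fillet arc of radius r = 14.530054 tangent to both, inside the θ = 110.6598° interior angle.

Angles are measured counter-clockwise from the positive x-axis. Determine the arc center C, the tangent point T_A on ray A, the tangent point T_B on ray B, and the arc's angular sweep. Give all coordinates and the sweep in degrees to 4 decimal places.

bisector direction at 251.6056° = (-0.315556,-0.948907)
center distance |VC| = r/sin(θ/2) = 14.530054/sin(55.3299°) = 17.666986
C = V + |VC|·bis = (-1.4972,-12.0227)
T_A = V + ((C−V)·d_A)·d_A = V + 10.0499·d_A = (-5.5694,1.9250)
T_B = V + ((C−V)·d_B)·d_B = V + 10.0499·d_B = (10.1168,-3.2914)
sweep = 180° − θ = 69.3402°

center=(-1.4972,-12.0227) T_A=(-5.5694,1.9250) T_B=(10.1168,-3.2914) sweep=69.3402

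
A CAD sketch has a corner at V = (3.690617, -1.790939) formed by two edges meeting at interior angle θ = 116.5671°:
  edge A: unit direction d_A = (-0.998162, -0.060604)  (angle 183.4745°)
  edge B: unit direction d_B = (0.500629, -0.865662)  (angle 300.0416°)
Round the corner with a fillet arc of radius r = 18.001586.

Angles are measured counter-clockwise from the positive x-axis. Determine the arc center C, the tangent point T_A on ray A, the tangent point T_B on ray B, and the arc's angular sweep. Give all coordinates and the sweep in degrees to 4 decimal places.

center=(-6.3231,-20.4337) T_A=(-7.4141,-2.4652) T_B=(9.2602,-11.4216) sweep=63.4329

bisector direction at 241.7580° = (-0.473196,-0.880957)
center distance |VC| = r/sin(θ/2) = 18.001586/sin(58.2835°) = 21.161900
C = V + |VC|·bis = (-6.3231,-20.4337)
T_A = V + ((C−V)·d_A)·d_A = V + 11.1251·d_A = (-7.4141,-2.4652)
T_B = V + ((C−V)·d_B)·d_B = V + 11.1251·d_B = (9.2602,-11.4216)
sweep = 180° − θ = 63.4329°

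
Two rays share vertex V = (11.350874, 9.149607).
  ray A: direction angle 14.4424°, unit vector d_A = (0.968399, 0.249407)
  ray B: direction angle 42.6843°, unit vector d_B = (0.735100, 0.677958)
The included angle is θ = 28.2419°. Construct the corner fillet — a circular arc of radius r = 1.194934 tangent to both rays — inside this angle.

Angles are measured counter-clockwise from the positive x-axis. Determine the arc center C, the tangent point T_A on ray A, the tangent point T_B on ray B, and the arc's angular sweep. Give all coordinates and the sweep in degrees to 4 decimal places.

center=(15.6526,11.4914) T_A=(15.9507,10.3343) T_B=(14.8425,12.3698) sweep=151.7581

bisector direction at 28.5633° = (0.878289,0.478130)
center distance |VC| = r/sin(θ/2) = 1.194934/sin(14.1210°) = 4.897880
C = V + |VC|·bis = (15.6526,11.4914)
T_A = V + ((C−V)·d_A)·d_A = V + 4.7499·d_A = (15.9507,10.3343)
T_B = V + ((C−V)·d_B)·d_B = V + 4.7499·d_B = (14.8425,12.3698)
sweep = 180° − θ = 151.7581°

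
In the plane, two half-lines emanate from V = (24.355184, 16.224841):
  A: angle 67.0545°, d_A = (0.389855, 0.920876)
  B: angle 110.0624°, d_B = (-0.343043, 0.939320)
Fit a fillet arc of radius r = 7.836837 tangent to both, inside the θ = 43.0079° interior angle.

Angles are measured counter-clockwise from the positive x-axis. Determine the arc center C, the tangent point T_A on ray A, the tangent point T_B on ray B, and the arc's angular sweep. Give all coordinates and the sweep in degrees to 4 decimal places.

bisector direction at 88.5585° = (0.025157,0.999684)
center distance |VC| = r/sin(θ/2) = 7.836837/sin(21.5039°) = 21.379098
C = V + |VC|·bis = (24.8930,37.5972)
T_A = V + ((C−V)·d_A)·d_A = V + 19.8909·d_A = (32.1098,34.5419)
T_B = V + ((C−V)·d_B)·d_B = V + 19.8909·d_B = (17.5317,34.9088)
sweep = 180° − θ = 136.9921°

center=(24.8930,37.5972) T_A=(32.1098,34.5419) T_B=(17.5317,34.9088) sweep=136.9921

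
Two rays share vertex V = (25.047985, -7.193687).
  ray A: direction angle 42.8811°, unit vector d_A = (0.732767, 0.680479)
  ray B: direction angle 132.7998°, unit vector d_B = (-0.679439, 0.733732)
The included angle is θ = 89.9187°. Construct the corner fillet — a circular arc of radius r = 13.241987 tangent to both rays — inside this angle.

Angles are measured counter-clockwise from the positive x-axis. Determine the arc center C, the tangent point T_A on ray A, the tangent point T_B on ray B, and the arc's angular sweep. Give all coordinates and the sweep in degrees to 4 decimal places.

center=(25.7542,11.5333) T_A=(34.7651,1.8300) T_B=(16.0381,2.5362) sweep=90.0813

bisector direction at 87.8405° = (0.037682,0.999290)
center distance |VC| = r/sin(θ/2) = 13.241987/sin(44.9594°) = 18.740298
C = V + |VC|·bis = (25.7542,11.5333)
T_A = V + ((C−V)·d_A)·d_A = V + 13.2608·d_A = (34.7651,1.8300)
T_B = V + ((C−V)·d_B)·d_B = V + 13.2608·d_B = (16.0381,2.5362)
sweep = 180° − θ = 90.0813°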